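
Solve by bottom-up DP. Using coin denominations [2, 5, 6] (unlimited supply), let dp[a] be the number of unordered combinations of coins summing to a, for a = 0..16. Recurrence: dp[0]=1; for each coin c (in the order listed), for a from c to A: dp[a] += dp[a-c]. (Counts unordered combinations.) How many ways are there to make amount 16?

5

after  coin     0     1     2     3     4     5     6     7     8     9    10    11    12    13    14    15    16
          2     1     0     1     0     1     0     1     0     1     0     1     0     1     0     1     0     1
          5     1     0     1     0     1     1     1     1     1     1     2     1     2     1     2     2     2
          6     1     0     1     0     1     1     2     1     2     1     3     2     4     2     4     3     5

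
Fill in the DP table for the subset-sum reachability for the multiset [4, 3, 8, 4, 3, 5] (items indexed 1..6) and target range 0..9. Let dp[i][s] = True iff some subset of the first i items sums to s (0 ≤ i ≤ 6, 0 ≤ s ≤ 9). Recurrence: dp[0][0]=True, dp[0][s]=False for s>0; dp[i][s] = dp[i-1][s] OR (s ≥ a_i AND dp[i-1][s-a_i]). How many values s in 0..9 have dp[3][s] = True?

i\s   0   1   2   3   4   5   6   7   8   9
  0   T   F   F   F   F   F   F   F   F   F
  1   T   F   F   F   T   F   F   F   F   F
  2   T   F   F   T   T   F   F   T   F   F
  3   T   F   F   T   T   F   F   T   T   F
  4   T   F   F   T   T   F   F   T   T   F
  5   T   F   F   T   T   F   T   T   T   F
  6   T   F   F   T   T   T   T   T   T   T

5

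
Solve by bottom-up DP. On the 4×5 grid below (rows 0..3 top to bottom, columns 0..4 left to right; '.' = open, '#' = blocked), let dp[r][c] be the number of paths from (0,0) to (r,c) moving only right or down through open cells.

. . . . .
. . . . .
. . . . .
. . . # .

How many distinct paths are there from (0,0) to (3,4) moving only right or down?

r\c   0   1   2   3   4
  0   1   1   1   1   1
  1   1   2   3   4   5
  2   1   3   6  10  15
  3   1   4  10   0  15

15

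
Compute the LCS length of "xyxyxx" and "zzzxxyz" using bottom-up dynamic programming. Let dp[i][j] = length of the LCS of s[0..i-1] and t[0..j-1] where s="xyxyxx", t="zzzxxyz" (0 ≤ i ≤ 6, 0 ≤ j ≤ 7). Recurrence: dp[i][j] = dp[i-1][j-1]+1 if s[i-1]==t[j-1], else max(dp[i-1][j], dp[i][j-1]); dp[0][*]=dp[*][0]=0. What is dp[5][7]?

3

   ''  z  z  z  x  x  y  z
''  0  0  0  0  0  0  0  0
 x  0  0  0  0  1  1  1  1
 y  0  0  0  0  1  1  2  2
 x  0  0  0  0  1  2  2  2
 y  0  0  0  0  1  2  3  3
 x  0  0  0  0  1  2  3  3
 x  0  0  0  0  1  2  3  3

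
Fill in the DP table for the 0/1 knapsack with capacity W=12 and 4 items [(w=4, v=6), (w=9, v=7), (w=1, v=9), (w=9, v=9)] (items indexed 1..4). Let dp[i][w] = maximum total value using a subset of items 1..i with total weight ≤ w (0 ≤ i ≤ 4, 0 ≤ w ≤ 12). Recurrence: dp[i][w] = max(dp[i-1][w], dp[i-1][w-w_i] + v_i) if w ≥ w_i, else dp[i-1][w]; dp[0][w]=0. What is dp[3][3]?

i\w   0   1   2   3   4   5   6   7   8   9  10  11  12
  0   0   0   0   0   0   0   0   0   0   0   0   0   0
  1   0   0   0   0   6   6   6   6   6   6   6   6   6
  2   0   0   0   0   6   6   6   6   6   7   7   7   7
  3   0   9   9   9   9  15  15  15  15  15  16  16  16
  4   0   9   9   9   9  15  15  15  15  15  18  18  18

9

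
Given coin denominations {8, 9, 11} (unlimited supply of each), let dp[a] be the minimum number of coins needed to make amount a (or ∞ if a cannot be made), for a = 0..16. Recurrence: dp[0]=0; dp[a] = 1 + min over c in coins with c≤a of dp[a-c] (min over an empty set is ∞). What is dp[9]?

1

 a  0  1  2  3  4  5  6  7  8  9 10 11 12 13 14 15 16
dp  0  -  -  -  -  -  -  -  1  1  -  1  -  -  -  -  2
(- denotes ∞ / unreachable)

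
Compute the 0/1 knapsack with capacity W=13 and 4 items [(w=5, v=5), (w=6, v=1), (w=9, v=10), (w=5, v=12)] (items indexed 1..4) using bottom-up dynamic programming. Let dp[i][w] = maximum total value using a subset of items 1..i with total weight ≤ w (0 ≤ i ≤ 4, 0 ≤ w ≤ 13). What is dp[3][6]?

5

i\w   0   1   2   3   4   5   6   7   8   9  10  11  12  13
  0   0   0   0   0   0   0   0   0   0   0   0   0   0   0
  1   0   0   0   0   0   5   5   5   5   5   5   5   5   5
  2   0   0   0   0   0   5   5   5   5   5   5   6   6   6
  3   0   0   0   0   0   5   5   5   5  10  10  10  10  10
  4   0   0   0   0   0  12  12  12  12  12  17  17  17  17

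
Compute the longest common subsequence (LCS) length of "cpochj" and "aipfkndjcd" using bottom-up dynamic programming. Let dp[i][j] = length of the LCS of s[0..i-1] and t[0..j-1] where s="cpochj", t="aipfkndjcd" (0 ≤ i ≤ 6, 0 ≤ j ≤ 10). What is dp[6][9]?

   ''  a  i  p  f  k  n  d  j  c  d
''  0  0  0  0  0  0  0  0  0  0  0
 c  0  0  0  0  0  0  0  0  0  1  1
 p  0  0  0  1  1  1  1  1  1  1  1
 o  0  0  0  1  1  1  1  1  1  1  1
 c  0  0  0  1  1  1  1  1  1  2  2
 h  0  0  0  1  1  1  1  1  1  2  2
 j  0  0  0  1  1  1  1  1  2  2  2

2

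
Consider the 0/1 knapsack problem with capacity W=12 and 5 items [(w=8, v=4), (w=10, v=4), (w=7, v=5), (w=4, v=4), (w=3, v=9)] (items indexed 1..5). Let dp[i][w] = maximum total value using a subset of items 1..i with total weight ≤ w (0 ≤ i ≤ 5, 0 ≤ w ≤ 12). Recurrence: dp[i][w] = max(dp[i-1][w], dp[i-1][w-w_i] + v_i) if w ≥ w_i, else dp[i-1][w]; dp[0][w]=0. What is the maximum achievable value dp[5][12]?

14

i\w   0   1   2   3   4   5   6   7   8   9  10  11  12
  0   0   0   0   0   0   0   0   0   0   0   0   0   0
  1   0   0   0   0   0   0   0   0   4   4   4   4   4
  2   0   0   0   0   0   0   0   0   4   4   4   4   4
  3   0   0   0   0   0   0   0   5   5   5   5   5   5
  4   0   0   0   0   4   4   4   5   5   5   5   9   9
  5   0   0   0   9   9   9   9  13  13  13  14  14  14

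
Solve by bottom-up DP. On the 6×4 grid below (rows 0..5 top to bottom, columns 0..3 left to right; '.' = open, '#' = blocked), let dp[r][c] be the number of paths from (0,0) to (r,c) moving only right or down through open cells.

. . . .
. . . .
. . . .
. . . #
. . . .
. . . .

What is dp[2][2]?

6

r\c   0   1   2   3
  0   1   1   1   1
  1   1   2   3   4
  2   1   3   6  10
  3   1   4  10   0
  4   1   5  15  15
  5   1   6  21  36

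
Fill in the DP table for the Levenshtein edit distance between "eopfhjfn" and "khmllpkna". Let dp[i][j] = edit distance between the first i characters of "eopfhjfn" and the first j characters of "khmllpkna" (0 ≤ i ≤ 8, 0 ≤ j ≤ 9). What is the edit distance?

   ''  k  h  m  l  l  p  k  n  a
''  0  1  2  3  4  5  6  7  8  9
 e  1  1  2  3  4  5  6  7  8  9
 o  2  2  2  3  4  5  6  7  8  9
 p  3  3  3  3  4  5  5  6  7  8
 f  4  4  4  4  4  5  6  6  7  8
 h  5  5  4  5  5  5  6  7  7  8
 j  6  6  5  5  6  6  6  7  8  8
 f  7  7  6  6  6  7  7  7  8  9
 n  8  8  7  7  7  7  8  8  7  8

8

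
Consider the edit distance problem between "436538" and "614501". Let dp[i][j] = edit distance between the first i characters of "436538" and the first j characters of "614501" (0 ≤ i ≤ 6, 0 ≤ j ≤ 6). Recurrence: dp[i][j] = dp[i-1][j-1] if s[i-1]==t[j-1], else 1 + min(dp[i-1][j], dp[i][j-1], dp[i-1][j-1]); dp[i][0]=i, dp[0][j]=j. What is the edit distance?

5

   ''  6  1  4  5  0  1
''  0  1  2  3  4  5  6
 4  1  1  2  2  3  4  5
 3  2  2  2  3  3  4  5
 6  3  2  3  3  4  4  5
 5  4  3  3  4  3  4  5
 3  5  4  4  4  4  4  5
 8  6  5  5  5  5  5  5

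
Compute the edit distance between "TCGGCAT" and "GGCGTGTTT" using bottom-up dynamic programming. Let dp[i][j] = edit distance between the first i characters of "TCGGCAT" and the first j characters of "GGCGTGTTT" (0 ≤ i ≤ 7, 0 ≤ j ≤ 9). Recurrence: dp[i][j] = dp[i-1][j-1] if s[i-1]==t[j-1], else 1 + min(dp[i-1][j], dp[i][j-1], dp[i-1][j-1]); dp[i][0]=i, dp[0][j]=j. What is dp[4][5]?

   ''  G  G  C  G  T  G  T  T  T
''  0  1  2  3  4  5  6  7  8  9
 T  1  1  2  3  4  4  5  6  7  8
 C  2  2  2  2  3  4  5  6  7  8
 G  3  2  2  3  2  3  4  5  6  7
 G  4  3  2  3  3  3  3  4  5  6
 C  5  4  3  2  3  4  4  4  5  6
 A  6  5  4  3  3  4  5  5  5  6
 T  7  6  5  4  4  3  4  5  5  5

3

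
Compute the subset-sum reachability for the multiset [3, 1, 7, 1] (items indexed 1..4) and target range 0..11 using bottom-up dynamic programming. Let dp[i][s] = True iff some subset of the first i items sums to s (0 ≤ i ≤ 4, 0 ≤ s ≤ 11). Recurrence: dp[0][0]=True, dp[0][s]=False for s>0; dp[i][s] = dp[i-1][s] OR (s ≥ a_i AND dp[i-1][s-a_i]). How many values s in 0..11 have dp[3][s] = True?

i\s   0   1   2   3   4   5   6   7   8   9  10  11
  0   T   F   F   F   F   F   F   F   F   F   F   F
  1   T   F   F   T   F   F   F   F   F   F   F   F
  2   T   T   F   T   T   F   F   F   F   F   F   F
  3   T   T   F   T   T   F   F   T   T   F   T   T
  4   T   T   T   T   T   T   F   T   T   T   T   T

8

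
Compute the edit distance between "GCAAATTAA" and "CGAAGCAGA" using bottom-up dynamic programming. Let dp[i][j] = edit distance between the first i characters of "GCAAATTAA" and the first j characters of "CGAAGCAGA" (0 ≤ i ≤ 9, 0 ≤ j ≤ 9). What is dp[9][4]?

   ''  C  G  A  A  G  C  A  G  A
''  0  1  2  3  4  5  6  7  8  9
 G  1  1  1  2  3  4  5  6  7  8
 C  2  1  2  2  3  4  4  5  6  7
 A  3  2  2  2  2  3  4  4  5  6
 A  4  3  3  2  2  3  4  4  5  5
 A  5  4  4  3  2  3  4  4  5  5
 T  6  5  5  4  3  3  4  5  5  6
 T  7  6  6  5  4  4  4  5  6  6
 A  8  7  7  6  5  5  5  4  5  6
 A  9  8  8  7  6  6  6  5  5  5

6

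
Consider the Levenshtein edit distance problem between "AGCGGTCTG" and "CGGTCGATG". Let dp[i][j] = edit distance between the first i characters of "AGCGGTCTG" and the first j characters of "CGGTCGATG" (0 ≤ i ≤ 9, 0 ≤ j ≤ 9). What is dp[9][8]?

5

   ''  C  G  G  T  C  G  A  T  G
''  0  1  2  3  4  5  6  7  8  9
 A  1  1  2  3  4  5  6  6  7  8
 G  2  2  1  2  3  4  5  6  7  7
 C  3  2  2  2  3  3  4  5  6  7
 G  4  3  2  2  3  4  3  4  5  6
 G  5  4  3  2  3  4  4  4  5  5
 T  6  5  4  3  2  3  4  5  4  5
 C  7  6  5  4  3  2  3  4  5  5
 T  8  7  6  5  4  3  3  4  4  5
 G  9  8  7  6  5  4  3  4  5  4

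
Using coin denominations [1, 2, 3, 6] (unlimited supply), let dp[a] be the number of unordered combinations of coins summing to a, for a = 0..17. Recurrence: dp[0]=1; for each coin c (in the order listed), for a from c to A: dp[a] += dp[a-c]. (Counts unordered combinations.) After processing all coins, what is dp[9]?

after  coin     0     1     2     3     4     5     6     7     8     9    10    11    12    13    14    15    16    17
          1     1     1     1     1     1     1     1     1     1     1     1     1     1     1     1     1     1     1
          2     1     1     2     2     3     3     4     4     5     5     6     6     7     7     8     8     9     9
          3     1     1     2     3     4     5     7     8    10    12    14    16    19    21    24    27    30    33
          6     1     1     2     3     4     5     8     9    12    15    18    21    27    30    36    42    48    54

15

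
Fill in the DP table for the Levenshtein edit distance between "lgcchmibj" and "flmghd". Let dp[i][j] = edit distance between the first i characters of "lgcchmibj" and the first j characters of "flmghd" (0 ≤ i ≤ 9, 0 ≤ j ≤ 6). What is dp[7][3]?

   ''  f  l  m  g  h  d
''  0  1  2  3  4  5  6
 l  1  1  1  2  3  4  5
 g  2  2  2  2  2  3  4
 c  3  3  3  3  3  3  4
 c  4  4  4  4  4  4  4
 h  5  5  5  5  5  4  5
 m  6  6  6  5  6  5  5
 i  7  7  7  6  6  6  6
 b  8  8  8  7  7  7  7
 j  9  9  9  8  8  8  8

6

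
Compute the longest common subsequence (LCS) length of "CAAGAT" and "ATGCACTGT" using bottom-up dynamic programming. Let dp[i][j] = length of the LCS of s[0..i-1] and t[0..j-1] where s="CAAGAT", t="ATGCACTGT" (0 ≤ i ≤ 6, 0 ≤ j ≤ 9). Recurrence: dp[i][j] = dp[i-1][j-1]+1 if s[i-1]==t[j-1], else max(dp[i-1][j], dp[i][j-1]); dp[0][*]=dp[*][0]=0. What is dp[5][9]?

   ''  A  T  G  C  A  C  T  G  T
''  0  0  0  0  0  0  0  0  0  0
 C  0  0  0  0  1  1  1  1  1  1
 A  0  1  1  1  1  2  2  2  2  2
 A  0  1  1  1  1  2  2  2  2  2
 G  0  1  1  2  2  2  2  2  3  3
 A  0  1  1  2  2  3  3  3  3  3
 T  0  1  2  2  2  3  3  4  4  4

3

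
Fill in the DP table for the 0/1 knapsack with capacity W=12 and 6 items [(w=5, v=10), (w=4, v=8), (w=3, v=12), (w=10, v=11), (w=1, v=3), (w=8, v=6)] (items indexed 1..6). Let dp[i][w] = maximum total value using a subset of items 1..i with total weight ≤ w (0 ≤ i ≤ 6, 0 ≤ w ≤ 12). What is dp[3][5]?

i\w   0   1   2   3   4   5   6   7   8   9  10  11  12
  0   0   0   0   0   0   0   0   0   0   0   0   0   0
  1   0   0   0   0   0  10  10  10  10  10  10  10  10
  2   0   0   0   0   8  10  10  10  10  18  18  18  18
  3   0   0   0  12  12  12  12  20  22  22  22  22  30
  4   0   0   0  12  12  12  12  20  22  22  22  22  30
  5   0   3   3  12  15  15  15  20  23  25  25  25  30
  6   0   3   3  12  15  15  15  20  23  25  25  25  30

12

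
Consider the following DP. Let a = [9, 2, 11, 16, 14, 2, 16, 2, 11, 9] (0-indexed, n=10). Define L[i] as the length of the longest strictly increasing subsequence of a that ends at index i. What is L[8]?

2

   i    0    1    2    3    4    5    6    7    8    9
a[i]    9    2   11   16   14    2   16    2   11    9
L[i]    1    1    2    3    3    1    4    1    2    2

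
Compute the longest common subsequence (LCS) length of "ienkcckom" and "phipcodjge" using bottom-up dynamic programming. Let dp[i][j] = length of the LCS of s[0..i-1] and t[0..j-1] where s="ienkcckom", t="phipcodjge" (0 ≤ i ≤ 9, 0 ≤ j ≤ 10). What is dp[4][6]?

1

   ''  p  h  i  p  c  o  d  j  g  e
''  0  0  0  0  0  0  0  0  0  0  0
 i  0  0  0  1  1  1  1  1  1  1  1
 e  0  0  0  1  1  1  1  1  1  1  2
 n  0  0  0  1  1  1  1  1  1  1  2
 k  0  0  0  1  1  1  1  1  1  1  2
 c  0  0  0  1  1  2  2  2  2  2  2
 c  0  0  0  1  1  2  2  2  2  2  2
 k  0  0  0  1  1  2  2  2  2  2  2
 o  0  0  0  1  1  2  3  3  3  3  3
 m  0  0  0  1  1  2  3  3  3  3  3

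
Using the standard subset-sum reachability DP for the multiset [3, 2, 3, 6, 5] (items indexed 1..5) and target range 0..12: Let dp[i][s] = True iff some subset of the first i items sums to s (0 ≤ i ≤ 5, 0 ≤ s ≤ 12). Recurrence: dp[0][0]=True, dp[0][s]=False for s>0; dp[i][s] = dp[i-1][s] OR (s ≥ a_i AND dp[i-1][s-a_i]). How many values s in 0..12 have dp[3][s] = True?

6

i\s   0   1   2   3   4   5   6   7   8   9  10  11  12
  0   T   F   F   F   F   F   F   F   F   F   F   F   F
  1   T   F   F   T   F   F   F   F   F   F   F   F   F
  2   T   F   T   T   F   T   F   F   F   F   F   F   F
  3   T   F   T   T   F   T   T   F   T   F   F   F   F
  4   T   F   T   T   F   T   T   F   T   T   F   T   T
  5   T   F   T   T   F   T   T   T   T   T   T   T   T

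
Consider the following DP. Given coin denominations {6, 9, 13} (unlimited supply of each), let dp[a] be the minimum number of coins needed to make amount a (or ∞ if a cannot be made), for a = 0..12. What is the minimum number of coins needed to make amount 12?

2

 a  0  1  2  3  4  5  6  7  8  9 10 11 12
dp  0  -  -  -  -  -  1  -  -  1  -  -  2
(- denotes ∞ / unreachable)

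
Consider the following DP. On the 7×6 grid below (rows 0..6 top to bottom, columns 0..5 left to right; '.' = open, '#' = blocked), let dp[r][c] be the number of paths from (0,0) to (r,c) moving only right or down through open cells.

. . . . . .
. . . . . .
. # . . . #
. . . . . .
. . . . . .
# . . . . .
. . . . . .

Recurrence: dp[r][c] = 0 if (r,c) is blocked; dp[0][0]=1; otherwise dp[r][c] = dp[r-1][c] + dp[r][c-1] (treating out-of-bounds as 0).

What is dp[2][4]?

r\c   0   1   2   3   4   5
  0   1   1   1   1   1   1
  1   1   2   3   4   5   6
  2   1   0   3   7  12   0
  3   1   1   4  11  23  23
  4   1   2   6  17  40  63
  5   0   2   8  25  65 128
  6   0   2  10  35 100 228

12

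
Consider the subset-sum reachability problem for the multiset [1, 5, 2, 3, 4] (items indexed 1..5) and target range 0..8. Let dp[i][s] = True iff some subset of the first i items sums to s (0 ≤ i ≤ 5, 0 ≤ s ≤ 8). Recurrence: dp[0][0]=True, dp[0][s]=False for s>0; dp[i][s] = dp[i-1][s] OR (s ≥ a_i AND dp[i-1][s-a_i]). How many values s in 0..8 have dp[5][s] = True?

9

i\s   0   1   2   3   4   5   6   7   8
  0   T   F   F   F   F   F   F   F   F
  1   T   T   F   F   F   F   F   F   F
  2   T   T   F   F   F   T   T   F   F
  3   T   T   T   T   F   T   T   T   T
  4   T   T   T   T   T   T   T   T   T
  5   T   T   T   T   T   T   T   T   T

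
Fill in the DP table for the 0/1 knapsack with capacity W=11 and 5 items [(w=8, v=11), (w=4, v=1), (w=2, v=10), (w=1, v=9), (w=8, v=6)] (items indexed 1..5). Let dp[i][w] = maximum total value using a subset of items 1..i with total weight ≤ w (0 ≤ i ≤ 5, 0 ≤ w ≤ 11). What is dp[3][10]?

i\w   0   1   2   3   4   5   6   7   8   9  10  11
  0   0   0   0   0   0   0   0   0   0   0   0   0
  1   0   0   0   0   0   0   0   0  11  11  11  11
  2   0   0   0   0   1   1   1   1  11  11  11  11
  3   0   0  10  10  10  10  11  11  11  11  21  21
  4   0   9  10  19  19  19  19  20  20  20  21  30
  5   0   9  10  19  19  19  19  20  20  20  21  30

21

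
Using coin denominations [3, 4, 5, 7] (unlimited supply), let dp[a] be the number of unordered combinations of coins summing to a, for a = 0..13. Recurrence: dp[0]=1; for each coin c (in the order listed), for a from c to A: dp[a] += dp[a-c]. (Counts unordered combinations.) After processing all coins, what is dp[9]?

2

after  coin     0     1     2     3     4     5     6     7     8     9    10    11    12    13
          3     1     0     0     1     0     0     1     0     0     1     0     0     1     0
          4     1     0     0     1     1     0     1     1     1     1     1     1     2     1
          5     1     0     0     1     1     1     1     1     2     2     2     2     3     3
          7     1     0     0     1     1     1     1     2     2     2     3     3     4     4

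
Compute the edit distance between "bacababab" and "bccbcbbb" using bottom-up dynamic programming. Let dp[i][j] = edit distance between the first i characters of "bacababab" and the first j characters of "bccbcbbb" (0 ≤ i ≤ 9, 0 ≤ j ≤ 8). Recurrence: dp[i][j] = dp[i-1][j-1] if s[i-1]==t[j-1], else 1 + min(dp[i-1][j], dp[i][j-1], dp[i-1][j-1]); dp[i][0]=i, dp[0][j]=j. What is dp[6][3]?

4

   ''  b  c  c  b  c  b  b  b
''  0  1  2  3  4  5  6  7  8
 b  1  0  1  2  3  4  5  6  7
 a  2  1  1  2  3  4  5  6  7
 c  3  2  1  1  2  3  4  5  6
 a  4  3  2  2  2  3  4  5  6
 b  5  4  3  3  2  3  3  4  5
 a  6  5  4  4  3  3  4  4  5
 b  7  6  5  5  4  4  3  4  4
 a  8  7  6  6  5  5  4  4  5
 b  9  8  7  7  6  6  5  4  4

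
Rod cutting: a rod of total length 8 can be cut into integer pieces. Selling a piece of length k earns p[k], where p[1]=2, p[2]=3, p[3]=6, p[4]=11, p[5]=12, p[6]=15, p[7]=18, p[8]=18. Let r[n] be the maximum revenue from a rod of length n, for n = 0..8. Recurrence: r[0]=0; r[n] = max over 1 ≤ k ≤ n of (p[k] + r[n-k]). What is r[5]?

13

   n    0    1    2    3    4    5    6    7    8
r[n]    0    2    4    6   11   13   15   18   22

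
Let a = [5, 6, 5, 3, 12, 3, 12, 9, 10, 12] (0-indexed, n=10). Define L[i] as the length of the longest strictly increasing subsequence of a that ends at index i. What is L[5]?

1

   i    0    1    2    3    4    5    6    7    8    9
a[i]    5    6    5    3   12    3   12    9   10   12
L[i]    1    2    1    1    3    1    3    3    4    5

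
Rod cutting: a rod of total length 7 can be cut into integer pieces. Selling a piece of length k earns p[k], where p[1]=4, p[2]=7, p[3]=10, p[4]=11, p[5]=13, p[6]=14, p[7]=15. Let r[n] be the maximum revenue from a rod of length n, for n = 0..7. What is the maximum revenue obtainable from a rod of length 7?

28

   n    0    1    2    3    4    5    6    7
r[n]    0    4    8   12   16   20   24   28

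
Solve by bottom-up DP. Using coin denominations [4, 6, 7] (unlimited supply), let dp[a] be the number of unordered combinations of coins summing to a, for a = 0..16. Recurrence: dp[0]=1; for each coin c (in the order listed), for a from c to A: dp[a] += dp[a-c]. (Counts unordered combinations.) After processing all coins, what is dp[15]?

1

after  coin     0     1     2     3     4     5     6     7     8     9    10    11    12    13    14    15    16
          4     1     0     0     0     1     0     0     0     1     0     0     0     1     0     0     0     1
          6     1     0     0     0     1     0     1     0     1     0     1     0     2     0     1     0     2
          7     1     0     0     0     1     0     1     1     1     0     1     1     2     1     2     1     2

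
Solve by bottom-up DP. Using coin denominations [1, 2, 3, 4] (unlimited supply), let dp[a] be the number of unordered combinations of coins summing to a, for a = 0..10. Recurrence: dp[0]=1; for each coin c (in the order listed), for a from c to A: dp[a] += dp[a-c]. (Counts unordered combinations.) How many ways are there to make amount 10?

23

after  coin     0     1     2     3     4     5     6     7     8     9    10
          1     1     1     1     1     1     1     1     1     1     1     1
          2     1     1     2     2     3     3     4     4     5     5     6
          3     1     1     2     3     4     5     7     8    10    12    14
          4     1     1     2     3     5     6     9    11    15    18    23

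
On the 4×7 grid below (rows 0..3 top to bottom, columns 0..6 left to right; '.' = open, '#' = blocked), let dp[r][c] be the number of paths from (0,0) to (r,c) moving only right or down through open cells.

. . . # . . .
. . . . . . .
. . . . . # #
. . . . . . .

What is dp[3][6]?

r\c   0   1   2   3   4   5   6
  0   1   1   1   0   0   0   0
  1   1   2   3   3   3   3   3
  2   1   3   6   9  12   0   0
  3   1   4  10  19  31  31  31

31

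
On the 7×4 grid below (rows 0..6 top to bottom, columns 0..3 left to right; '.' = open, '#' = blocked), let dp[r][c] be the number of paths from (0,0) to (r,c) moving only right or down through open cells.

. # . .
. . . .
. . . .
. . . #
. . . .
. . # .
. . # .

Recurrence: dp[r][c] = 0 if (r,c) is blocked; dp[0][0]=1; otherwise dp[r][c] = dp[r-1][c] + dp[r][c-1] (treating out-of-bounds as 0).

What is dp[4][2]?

r\c   0   1   2   3
  0   1   0   0   0
  1   1   1   1   1
  2   1   2   3   4
  3   1   3   6   0
  4   1   4  10  10
  5   1   5   0  10
  6   1   6   0  10

10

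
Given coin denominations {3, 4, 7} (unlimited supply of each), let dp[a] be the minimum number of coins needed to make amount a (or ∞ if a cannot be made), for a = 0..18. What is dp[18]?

3

 a  0  1  2  3  4  5  6  7  8  9 10 11 12 13 14 15 16 17 18
dp  0  -  -  1  1  -  2  1  2  3  2  2  3  3  2  3  4  3  3
(- denotes ∞ / unreachable)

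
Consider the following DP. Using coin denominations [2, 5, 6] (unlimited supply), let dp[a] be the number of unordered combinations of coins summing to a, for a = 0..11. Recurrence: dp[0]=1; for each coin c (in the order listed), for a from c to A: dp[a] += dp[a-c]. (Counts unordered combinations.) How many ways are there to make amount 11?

2

after  coin     0     1     2     3     4     5     6     7     8     9    10    11
          2     1     0     1     0     1     0     1     0     1     0     1     0
          5     1     0     1     0     1     1     1     1     1     1     2     1
          6     1     0     1     0     1     1     2     1     2     1     3     2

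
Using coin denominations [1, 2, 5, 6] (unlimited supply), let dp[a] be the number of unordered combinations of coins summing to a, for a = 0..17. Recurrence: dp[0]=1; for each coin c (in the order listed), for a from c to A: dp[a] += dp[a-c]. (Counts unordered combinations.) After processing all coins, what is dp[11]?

after  coin     0     1     2     3     4     5     6     7     8     9    10    11    12    13    14    15    16    17
          1     1     1     1     1     1     1     1     1     1     1     1     1     1     1     1     1     1     1
          2     1     1     2     2     3     3     4     4     5     5     6     6     7     7     8     8     9     9
          5     1     1     2     2     3     4     5     6     7     8    10    11    13    14    16    18    20    22
          6     1     1     2     2     3     4     6     7     9    10    13    15    19    21    25    28    33    37

15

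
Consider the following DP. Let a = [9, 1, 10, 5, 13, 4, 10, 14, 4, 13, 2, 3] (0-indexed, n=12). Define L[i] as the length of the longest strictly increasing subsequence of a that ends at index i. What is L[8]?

2

   i    0    1    2    3    4    5    6    7    8    9   10   11
a[i]    9    1   10    5   13    4   10   14    4   13    2    3
L[i]    1    1    2    2    3    2    3    4    2    4    2    3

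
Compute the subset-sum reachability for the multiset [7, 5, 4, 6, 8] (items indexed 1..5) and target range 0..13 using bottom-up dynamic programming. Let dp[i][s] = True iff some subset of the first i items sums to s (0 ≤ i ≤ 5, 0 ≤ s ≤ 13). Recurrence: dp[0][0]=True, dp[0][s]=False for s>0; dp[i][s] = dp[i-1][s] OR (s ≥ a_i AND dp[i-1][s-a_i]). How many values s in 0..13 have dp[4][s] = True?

i\s   0   1   2   3   4   5   6   7   8   9  10  11  12  13
  0   T   F   F   F   F   F   F   F   F   F   F   F   F   F
  1   T   F   F   F   F   F   F   T   F   F   F   F   F   F
  2   T   F   F   F   F   T   F   T   F   F   F   F   T   F
  3   T   F   F   F   T   T   F   T   F   T   F   T   T   F
  4   T   F   F   F   T   T   T   T   F   T   T   T   T   T
  5   T   F   F   F   T   T   T   T   T   T   T   T   T   T

10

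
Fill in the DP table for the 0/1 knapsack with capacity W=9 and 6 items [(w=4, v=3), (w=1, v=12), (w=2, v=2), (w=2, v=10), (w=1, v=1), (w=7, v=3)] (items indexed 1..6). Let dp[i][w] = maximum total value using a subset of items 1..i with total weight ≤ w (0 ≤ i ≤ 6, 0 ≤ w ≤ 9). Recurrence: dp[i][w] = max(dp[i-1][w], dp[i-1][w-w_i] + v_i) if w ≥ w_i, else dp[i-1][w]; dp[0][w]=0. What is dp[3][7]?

17

i\w   0   1   2   3   4   5   6   7   8   9
  0   0   0   0   0   0   0   0   0   0   0
  1   0   0   0   0   3   3   3   3   3   3
  2   0  12  12  12  12  15  15  15  15  15
  3   0  12  12  14  14  15  15  17  17  17
  4   0  12  12  22  22  24  24  25  25  27
  5   0  12  13  22  23  24  25  25  26  27
  6   0  12  13  22  23  24  25  25  26  27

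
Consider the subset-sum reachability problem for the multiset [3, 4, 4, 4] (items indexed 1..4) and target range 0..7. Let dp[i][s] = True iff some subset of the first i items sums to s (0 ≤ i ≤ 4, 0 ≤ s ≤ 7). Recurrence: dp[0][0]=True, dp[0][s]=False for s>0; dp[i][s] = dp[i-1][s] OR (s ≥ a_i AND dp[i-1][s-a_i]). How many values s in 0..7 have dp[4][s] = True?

i\s   0   1   2   3   4   5   6   7
  0   T   F   F   F   F   F   F   F
  1   T   F   F   T   F   F   F   F
  2   T   F   F   T   T   F   F   T
  3   T   F   F   T   T   F   F   T
  4   T   F   F   T   T   F   F   T

4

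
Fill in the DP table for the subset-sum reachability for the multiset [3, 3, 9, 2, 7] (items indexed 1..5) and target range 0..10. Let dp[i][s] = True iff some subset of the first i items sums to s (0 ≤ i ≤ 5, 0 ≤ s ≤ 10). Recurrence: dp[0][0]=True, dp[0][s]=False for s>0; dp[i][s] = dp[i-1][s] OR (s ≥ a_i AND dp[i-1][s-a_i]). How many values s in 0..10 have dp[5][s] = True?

9

i\s   0   1   2   3   4   5   6   7   8   9  10
  0   T   F   F   F   F   F   F   F   F   F   F
  1   T   F   F   T   F   F   F   F   F   F   F
  2   T   F   F   T   F   F   T   F   F   F   F
  3   T   F   F   T   F   F   T   F   F   T   F
  4   T   F   T   T   F   T   T   F   T   T   F
  5   T   F   T   T   F   T   T   T   T   T   T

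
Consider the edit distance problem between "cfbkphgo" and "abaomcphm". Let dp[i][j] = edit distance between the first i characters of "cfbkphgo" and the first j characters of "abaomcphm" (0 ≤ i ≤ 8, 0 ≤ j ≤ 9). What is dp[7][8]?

7

   ''  a  b  a  o  m  c  p  h  m
''  0  1  2  3  4  5  6  7  8  9
 c  1  1  2  3  4  5  5  6  7  8
 f  2  2  2  3  4  5  6  6  7  8
 b  3  3  2  3  4  5  6  7  7  8
 k  4  4  3  3  4  5  6  7  8  8
 p  5  5  4  4  4  5  6  6  7  8
 h  6  6  5  5  5  5  6  7  6  7
 g  7  7  6  6  6  6  6  7  7  7
 o  8  8  7  7  6  7  7  7  8  8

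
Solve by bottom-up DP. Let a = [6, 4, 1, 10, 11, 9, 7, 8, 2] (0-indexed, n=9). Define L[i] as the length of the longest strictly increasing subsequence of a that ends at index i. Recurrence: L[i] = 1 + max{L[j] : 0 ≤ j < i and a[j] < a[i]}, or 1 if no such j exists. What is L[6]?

   i    0    1    2    3    4    5    6    7    8
a[i]    6    4    1   10   11    9    7    8    2
L[i]    1    1    1    2    3    2    2    3    2

2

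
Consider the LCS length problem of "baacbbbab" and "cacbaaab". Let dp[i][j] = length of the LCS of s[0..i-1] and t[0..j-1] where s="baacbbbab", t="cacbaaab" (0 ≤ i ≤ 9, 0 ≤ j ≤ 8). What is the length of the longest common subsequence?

5

   ''  c  a  c  b  a  a  a  b
''  0  0  0  0  0  0  0  0  0
 b  0  0  0  0  1  1  1  1  1
 a  0  0  1  1  1  2  2  2  2
 a  0  0  1  1  1  2  3  3  3
 c  0  1  1  2  2  2  3  3  3
 b  0  1  1  2  3  3  3  3  4
 b  0  1  1  2  3  3  3  3  4
 b  0  1  1  2  3  3  3  3  4
 a  0  1  2  2  3  4  4  4  4
 b  0  1  2  2  3  4  4  4  5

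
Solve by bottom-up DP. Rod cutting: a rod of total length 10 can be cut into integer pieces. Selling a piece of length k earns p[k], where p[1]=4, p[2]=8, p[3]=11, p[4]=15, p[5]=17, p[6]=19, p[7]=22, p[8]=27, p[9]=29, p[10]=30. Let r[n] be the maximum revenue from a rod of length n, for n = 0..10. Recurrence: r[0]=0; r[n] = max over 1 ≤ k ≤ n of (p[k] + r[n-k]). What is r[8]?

   n    0    1    2    3    4    5    6    7    8    9   10
r[n]    0    4    8   12   16   20   24   28   32   36   40

32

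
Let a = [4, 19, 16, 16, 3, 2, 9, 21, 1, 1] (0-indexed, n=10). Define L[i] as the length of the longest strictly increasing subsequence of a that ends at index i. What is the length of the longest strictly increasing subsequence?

3

   i    0    1    2    3    4    5    6    7    8    9
a[i]    4   19   16   16    3    2    9   21    1    1
L[i]    1    2    2    2    1    1    2    3    1    1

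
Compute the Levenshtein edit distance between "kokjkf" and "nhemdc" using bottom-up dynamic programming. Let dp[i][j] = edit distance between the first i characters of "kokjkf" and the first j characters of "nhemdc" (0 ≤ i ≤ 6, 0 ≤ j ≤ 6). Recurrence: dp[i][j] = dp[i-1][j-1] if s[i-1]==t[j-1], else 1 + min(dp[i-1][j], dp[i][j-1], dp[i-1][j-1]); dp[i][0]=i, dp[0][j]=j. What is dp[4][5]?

5

   ''  n  h  e  m  d  c
''  0  1  2  3  4  5  6
 k  1  1  2  3  4  5  6
 o  2  2  2  3  4  5  6
 k  3  3  3  3  4  5  6
 j  4  4  4  4  4  5  6
 k  5  5  5  5  5  5  6
 f  6  6  6  6  6  6  6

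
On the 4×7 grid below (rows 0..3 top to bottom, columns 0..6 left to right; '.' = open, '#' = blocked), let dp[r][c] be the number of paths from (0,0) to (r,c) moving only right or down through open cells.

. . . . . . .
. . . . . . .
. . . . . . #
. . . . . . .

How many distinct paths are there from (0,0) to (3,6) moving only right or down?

56

r\c   0   1   2   3   4   5   6
  0   1   1   1   1   1   1   1
  1   1   2   3   4   5   6   7
  2   1   3   6  10  15  21   0
  3   1   4  10  20  35  56  56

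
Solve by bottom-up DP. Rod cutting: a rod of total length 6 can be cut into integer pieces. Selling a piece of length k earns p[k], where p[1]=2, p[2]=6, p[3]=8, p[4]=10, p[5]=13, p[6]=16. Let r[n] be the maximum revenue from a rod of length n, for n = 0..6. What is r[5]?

   n    0    1    2    3    4    5    6
r[n]    0    2    6    8   12   14   18

14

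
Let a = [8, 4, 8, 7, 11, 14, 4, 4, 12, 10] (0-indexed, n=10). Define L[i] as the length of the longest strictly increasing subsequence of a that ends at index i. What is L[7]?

   i    0    1    2    3    4    5    6    7    8    9
a[i]    8    4    8    7   11   14    4    4   12   10
L[i]    1    1    2    2    3    4    1    1    4    3

1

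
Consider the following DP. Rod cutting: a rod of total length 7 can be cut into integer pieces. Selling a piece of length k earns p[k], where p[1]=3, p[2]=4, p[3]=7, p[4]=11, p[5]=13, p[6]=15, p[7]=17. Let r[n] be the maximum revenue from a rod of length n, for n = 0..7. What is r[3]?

   n    0    1    2    3    4    5    6    7
r[n]    0    3    6    9   12   15   18   21

9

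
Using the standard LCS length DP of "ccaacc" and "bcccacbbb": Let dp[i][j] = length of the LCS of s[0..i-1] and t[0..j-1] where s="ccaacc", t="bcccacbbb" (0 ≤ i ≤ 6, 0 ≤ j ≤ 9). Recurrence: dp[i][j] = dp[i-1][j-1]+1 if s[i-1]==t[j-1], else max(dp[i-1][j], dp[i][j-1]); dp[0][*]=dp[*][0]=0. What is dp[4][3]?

2

   ''  b  c  c  c  a  c  b  b  b
''  0  0  0  0  0  0  0  0  0  0
 c  0  0  1  1  1  1  1  1  1  1
 c  0  0  1  2  2  2  2  2  2  2
 a  0  0  1  2  2  3  3  3  3  3
 a  0  0  1  2  2  3  3  3  3  3
 c  0  0  1  2  3  3  4  4  4  4
 c  0  0  1  2  3  3  4  4  4  4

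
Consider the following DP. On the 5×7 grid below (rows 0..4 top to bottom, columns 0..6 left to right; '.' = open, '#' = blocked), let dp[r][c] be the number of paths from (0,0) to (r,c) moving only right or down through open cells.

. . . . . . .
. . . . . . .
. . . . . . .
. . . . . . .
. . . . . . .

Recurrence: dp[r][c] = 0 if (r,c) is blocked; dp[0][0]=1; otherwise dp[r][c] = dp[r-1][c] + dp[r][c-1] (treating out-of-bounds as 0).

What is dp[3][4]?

35

r\c   0   1   2   3   4   5   6
  0   1   1   1   1   1   1   1
  1   1   2   3   4   5   6   7
  2   1   3   6  10  15  21  28
  3   1   4  10  20  35  56  84
  4   1   5  15  35  70 126 210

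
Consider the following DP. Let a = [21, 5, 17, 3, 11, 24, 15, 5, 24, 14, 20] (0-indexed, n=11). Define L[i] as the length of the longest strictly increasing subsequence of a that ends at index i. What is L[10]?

   i    0    1    2    3    4    5    6    7    8    9   10
a[i]   21    5   17    3   11   24   15    5   24   14   20
L[i]    1    1    2    1    2    3    3    2    4    3    4

4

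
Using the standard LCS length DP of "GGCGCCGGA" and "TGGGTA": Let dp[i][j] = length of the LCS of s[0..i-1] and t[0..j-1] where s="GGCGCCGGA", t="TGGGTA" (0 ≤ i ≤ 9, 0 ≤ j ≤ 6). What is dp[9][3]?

   ''  T  G  G  G  T  A
''  0  0  0  0  0  0  0
 G  0  0  1  1  1  1  1
 G  0  0  1  2  2  2  2
 C  0  0  1  2  2  2  2
 G  0  0  1  2  3  3  3
 C  0  0  1  2  3  3  3
 C  0  0  1  2  3  3  3
 G  0  0  1  2  3  3  3
 G  0  0  1  2  3  3  3
 A  0  0  1  2  3  3  4

2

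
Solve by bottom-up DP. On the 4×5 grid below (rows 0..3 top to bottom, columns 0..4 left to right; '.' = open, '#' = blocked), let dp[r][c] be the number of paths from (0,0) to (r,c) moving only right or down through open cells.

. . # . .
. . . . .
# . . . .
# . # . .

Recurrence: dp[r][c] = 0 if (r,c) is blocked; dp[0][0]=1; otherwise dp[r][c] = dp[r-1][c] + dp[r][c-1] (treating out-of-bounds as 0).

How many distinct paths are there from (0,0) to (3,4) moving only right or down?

r\c   0   1   2   3   4
  0   1   1   0   0   0
  1   1   2   2   2   2
  2   0   2   4   6   8
  3   0   2   0   6  14

14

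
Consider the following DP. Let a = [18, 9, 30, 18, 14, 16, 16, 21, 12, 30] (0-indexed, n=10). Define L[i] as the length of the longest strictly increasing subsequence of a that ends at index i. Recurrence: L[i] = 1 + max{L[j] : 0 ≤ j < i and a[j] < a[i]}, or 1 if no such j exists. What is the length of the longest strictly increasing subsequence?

   i    0    1    2    3    4    5    6    7    8    9
a[i]   18    9   30   18   14   16   16   21   12   30
L[i]    1    1    2    2    2    3    3    4    2    5

5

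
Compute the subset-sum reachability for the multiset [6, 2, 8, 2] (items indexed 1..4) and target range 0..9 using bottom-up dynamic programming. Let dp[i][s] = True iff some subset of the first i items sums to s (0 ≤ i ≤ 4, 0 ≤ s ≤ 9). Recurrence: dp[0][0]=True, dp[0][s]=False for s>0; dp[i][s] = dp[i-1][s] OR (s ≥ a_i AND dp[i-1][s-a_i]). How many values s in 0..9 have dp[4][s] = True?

i\s   0   1   2   3   4   5   6   7   8   9
  0   T   F   F   F   F   F   F   F   F   F
  1   T   F   F   F   F   F   T   F   F   F
  2   T   F   T   F   F   F   T   F   T   F
  3   T   F   T   F   F   F   T   F   T   F
  4   T   F   T   F   T   F   T   F   T   F

5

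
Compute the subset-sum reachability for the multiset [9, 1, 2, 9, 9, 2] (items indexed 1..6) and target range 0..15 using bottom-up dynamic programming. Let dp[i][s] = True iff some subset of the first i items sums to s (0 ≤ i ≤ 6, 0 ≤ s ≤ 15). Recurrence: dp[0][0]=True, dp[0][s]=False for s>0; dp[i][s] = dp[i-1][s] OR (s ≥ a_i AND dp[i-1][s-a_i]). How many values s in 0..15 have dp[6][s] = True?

12

i\s   0   1   2   3   4   5   6   7   8   9  10  11  12  13  14  15
  0   T   F   F   F   F   F   F   F   F   F   F   F   F   F   F   F
  1   T   F   F   F   F   F   F   F   F   T   F   F   F   F   F   F
  2   T   T   F   F   F   F   F   F   F   T   T   F   F   F   F   F
  3   T   T   T   T   F   F   F   F   F   T   T   T   T   F   F   F
  4   T   T   T   T   F   F   F   F   F   T   T   T   T   F   F   F
  5   T   T   T   T   F   F   F   F   F   T   T   T   T   F   F   F
  6   T   T   T   T   T   T   F   F   F   T   T   T   T   T   T   F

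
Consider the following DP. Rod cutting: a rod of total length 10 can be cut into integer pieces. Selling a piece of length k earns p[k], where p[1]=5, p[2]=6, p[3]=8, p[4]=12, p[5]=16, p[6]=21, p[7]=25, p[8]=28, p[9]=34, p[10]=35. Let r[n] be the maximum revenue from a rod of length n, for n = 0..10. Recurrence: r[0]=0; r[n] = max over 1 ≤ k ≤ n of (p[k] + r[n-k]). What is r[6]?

30

   n    0    1    2    3    4    5    6    7    8    9   10
r[n]    0    5   10   15   20   25   30   35   40   45   50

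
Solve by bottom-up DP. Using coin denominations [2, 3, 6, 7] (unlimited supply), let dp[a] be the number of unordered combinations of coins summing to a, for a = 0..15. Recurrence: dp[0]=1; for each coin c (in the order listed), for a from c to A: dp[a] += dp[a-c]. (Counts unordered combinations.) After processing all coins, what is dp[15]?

after  coin     0     1     2     3     4     5     6     7     8     9    10    11    12    13    14    15
          2     1     0     1     0     1     0     1     0     1     0     1     0     1     0     1     0
          3     1     0     1     1     1     1     2     1     2     2     2     2     3     2     3     3
          6     1     0     1     1     1     1     3     1     3     3     3     3     6     3     6     6
          7     1     0     1     1     1     1     3     2     3     4     4     4     7     6     8     9

9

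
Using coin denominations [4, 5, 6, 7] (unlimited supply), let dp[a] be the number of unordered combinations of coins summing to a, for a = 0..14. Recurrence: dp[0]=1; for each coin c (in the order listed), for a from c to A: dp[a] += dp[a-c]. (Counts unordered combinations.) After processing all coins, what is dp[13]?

after  coin     0     1     2     3     4     5     6     7     8     9    10    11    12    13    14
          4     1     0     0     0     1     0     0     0     1     0     0     0     1     0     0
          5     1     0     0     0     1     1     0     0     1     1     1     0     1     1     1
          6     1     0     0     0     1     1     1     0     1     1     2     1     2     1     2
          7     1     0     0     0     1     1     1     1     1     1     2     2     3     2     3

2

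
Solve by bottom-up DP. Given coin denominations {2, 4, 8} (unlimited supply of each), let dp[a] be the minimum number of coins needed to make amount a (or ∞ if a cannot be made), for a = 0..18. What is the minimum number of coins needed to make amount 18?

 a  0  1  2  3  4  5  6  7  8  9 10 11 12 13 14 15 16 17 18
dp  0  -  1  -  1  -  2  -  1  -  2  -  2  -  3  -  2  -  3
(- denotes ∞ / unreachable)

3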